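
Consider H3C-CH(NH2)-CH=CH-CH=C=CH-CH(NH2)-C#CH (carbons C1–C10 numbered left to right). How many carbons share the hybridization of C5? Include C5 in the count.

C5 is sp2 (one π bond).
C1: sp3
C2: sp3
C3: sp2 ✓
C4: sp2 ✓
C5: sp2 ✓
C6: sp
C7: sp2 ✓
C8: sp3
C9: sp
C10: sp
4 carbons are sp2.

4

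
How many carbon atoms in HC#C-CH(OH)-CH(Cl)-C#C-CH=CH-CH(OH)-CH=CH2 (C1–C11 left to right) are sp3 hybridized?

C1: sp
C2: sp
C3: sp3 ✓
C4: sp3 ✓
C5: sp
C6: sp
C7: sp2
C8: sp2
C9: sp3 ✓
C10: sp2
C11: sp2
C3, C4, C9 → 3 sp3 carbons.

3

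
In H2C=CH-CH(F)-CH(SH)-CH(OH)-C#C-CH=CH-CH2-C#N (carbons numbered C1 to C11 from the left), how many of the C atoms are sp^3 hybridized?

C1: sp2
C2: sp2
C3: sp3 ✓
C4: sp3 ✓
C5: sp3 ✓
C6: sp
C7: sp
C8: sp2
C9: sp2
C10: sp3 ✓
C11: sp
C3, C4, C5, C10 → 4 sp3 carbons.

4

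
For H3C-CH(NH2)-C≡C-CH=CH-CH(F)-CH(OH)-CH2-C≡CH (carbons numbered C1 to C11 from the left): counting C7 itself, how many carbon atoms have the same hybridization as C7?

C7 is sp3 (only σ bonds).
C1: sp3 ✓
C2: sp3 ✓
C3: sp
C4: sp
C5: sp2
C6: sp2
C7: sp3 ✓
C8: sp3 ✓
C9: sp3 ✓
C10: sp
C11: sp
5 carbons are sp3.

5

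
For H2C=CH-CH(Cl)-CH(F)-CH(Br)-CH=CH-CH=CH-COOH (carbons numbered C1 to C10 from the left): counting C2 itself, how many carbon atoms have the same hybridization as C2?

7

C2 is sp2 (one π bond).
C1: sp2 ✓
C2: sp2 ✓
C3: sp3
C4: sp3
C5: sp3
C6: sp2 ✓
C7: sp2 ✓
C8: sp2 ✓
C9: sp2 ✓
C10: sp2 ✓
7 carbons are sp2.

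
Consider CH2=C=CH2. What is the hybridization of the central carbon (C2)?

sp

Two σ bonds and two π bonds (one to each neighbour) → sp.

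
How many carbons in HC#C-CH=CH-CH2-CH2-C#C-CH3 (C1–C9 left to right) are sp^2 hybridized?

2

C1: sp
C2: sp
C3: sp2 ✓
C4: sp2 ✓
C5: sp3
C6: sp3
C7: sp
C8: sp
C9: sp3
C3, C4 → 2 sp2 carbons.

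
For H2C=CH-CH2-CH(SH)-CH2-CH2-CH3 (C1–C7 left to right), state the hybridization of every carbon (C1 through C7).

C1: 3 σ bonds, plus one π bond; 3 regions of electron density → sp2.
C2: 3 σ bonds, plus one π bond — 3 electron domains, sp2.
C3 — 4 σ bonds. Steric number 4, so sp3.
C4 is sp3: 4 σ bonds, 4 electron-density regions.
C5 is sp3: 4 σ bonds, 4 electron-density regions.
C6: 4 σ bonds; 4 regions of electron density → sp3.
C7: 4 σ bonds; 4 regions of electron density → sp3.

C1 sp2, C2 sp2, C3 sp3, C4 sp3, C5 sp3, C6 sp3, C7 sp3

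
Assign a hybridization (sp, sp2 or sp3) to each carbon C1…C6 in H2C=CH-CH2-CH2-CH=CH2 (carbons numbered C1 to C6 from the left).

C1 sp2, C2 sp2, C3 sp3, C4 sp3, C5 sp2, C6 sp2

C1 (3 σ bonds, plus one π bond) has steric number 3: sp2.
C2 has 3 σ bonds, plus one π bond: steric number 3 → sp2.
C3: 4 σ bonds; 4 regions of electron density → sp3.
C4 is sp3: 4 σ bonds, 4 electron-density regions.
C5: 3 σ bonds, plus one π bond; 3 regions of electron density → sp2.
C6 is sp2: 3 σ bonds, plus one π bond, 3 electron-density regions.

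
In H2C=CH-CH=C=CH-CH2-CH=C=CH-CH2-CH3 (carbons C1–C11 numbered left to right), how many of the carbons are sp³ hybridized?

3

C1: sp2
C2: sp2
C3: sp2
C4: sp
C5: sp2
C6: sp3 ✓
C7: sp2
C8: sp
C9: sp2
C10: sp3 ✓
C11: sp3 ✓
C6, C10, C11 → 3 sp3 carbons.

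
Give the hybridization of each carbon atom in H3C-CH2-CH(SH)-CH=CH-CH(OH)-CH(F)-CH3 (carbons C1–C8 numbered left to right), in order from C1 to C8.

C1 sp3, C2 sp3, C3 sp3, C4 sp2, C5 sp2, C6 sp3, C7 sp3, C8 sp3

C1: 4 σ bonds — 4 electron domains, sp3.
C2: 4 σ bonds; 4 regions of electron density → sp3.
C3: 4 σ bonds — 4 electron domains, sp3.
C4: 3 σ bonds, plus one π bond — 3 electron domains, sp2.
C5 — 3 σ bonds, plus one π bond. Steric number 3, so sp2.
C6 (4 σ bonds) has steric number 4: sp3.
C7 carries 4 σ bonds, giving a steric number of 4, so it is sp3.
C8 (4 σ bonds) has steric number 4: sp3.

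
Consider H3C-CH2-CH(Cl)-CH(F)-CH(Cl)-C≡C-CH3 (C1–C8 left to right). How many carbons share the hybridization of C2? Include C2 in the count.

C2 is sp3 (only σ bonds).
C1: sp3 ✓
C2: sp3 ✓
C3: sp3 ✓
C4: sp3 ✓
C5: sp3 ✓
C6: sp
C7: sp
C8: sp3 ✓
6 carbons are sp3.

6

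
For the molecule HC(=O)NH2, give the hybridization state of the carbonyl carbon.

sp²

The carbonyl carbon — 3 σ bonds, plus one π bond. Steric number 3, so sp2.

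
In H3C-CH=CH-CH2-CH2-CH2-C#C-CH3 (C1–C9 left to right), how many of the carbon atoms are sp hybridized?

2

C1: sp3
C2: sp2
C3: sp2
C4: sp3
C5: sp3
C6: sp3
C7: sp ✓
C8: sp ✓
C9: sp3
C7, C8 → 2 sp carbons.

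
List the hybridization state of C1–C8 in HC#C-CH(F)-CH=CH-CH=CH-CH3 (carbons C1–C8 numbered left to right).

C1 sp, C2 sp, C3 sp3, C4 sp2, C5 sp2, C6 sp2, C7 sp2, C8 sp3

C1 is sp: 2 σ bonds, plus two π bonds, 2 electron-density regions.
C2 carries 2 σ bonds, plus two π bonds, giving a steric number of 2, so it is sp.
C3: 4 σ bonds; 4 regions of electron density → sp3.
C4 (3 σ bonds, plus one π bond) has steric number 3: sp2.
C5 (3 σ bonds, plus one π bond) has steric number 3: sp2.
C6: 3 σ bonds, plus one π bond — 3 electron domains, sp2.
C7: 3 σ bonds, plus one π bond; 3 regions of electron density → sp2.
C8 carries 4 σ bonds, giving a steric number of 4, so it is sp3.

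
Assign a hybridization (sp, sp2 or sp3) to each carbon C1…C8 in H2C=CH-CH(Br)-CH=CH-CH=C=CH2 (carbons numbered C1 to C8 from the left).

C1: 3 σ bonds, plus one π bond; 3 regions of electron density → sp2.
C2: 3 σ bonds, plus one π bond; 3 regions of electron density → sp2.
C3 has 4 σ bonds: steric number 4 → sp3.
C4 is sp2: 3 σ bonds, plus one π bond, 3 electron-density regions.
C5 — 3 σ bonds, plus one π bond. Steric number 3, so sp2.
C6 — 3 σ bonds, plus one π bond. Steric number 3, so sp2.
C7 carries 2 σ bonds, plus two π bonds, giving a steric number of 2, so it is sp.
C8 (3 σ bonds, plus one π bond) has steric number 3: sp2.

C1 sp2, C2 sp2, C3 sp3, C4 sp2, C5 sp2, C6 sp2, C7 sp, C8 sp2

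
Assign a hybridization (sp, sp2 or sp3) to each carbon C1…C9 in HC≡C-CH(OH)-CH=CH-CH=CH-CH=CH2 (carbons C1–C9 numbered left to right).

C1 — 2 σ bonds, plus two π bonds. Steric number 2, so sp.
C2 — 2 σ bonds, plus two π bonds. Steric number 2, so sp.
C3 carries 4 σ bonds, giving a steric number of 4, so it is sp3.
C4: 3 σ bonds, plus one π bond; 3 regions of electron density → sp2.
C5: 3 σ bonds, plus one π bond — 3 electron domains, sp2.
C6 — 3 σ bonds, plus one π bond. Steric number 3, so sp2.
C7 has 3 σ bonds, plus one π bond: steric number 3 → sp2.
C8 has 3 σ bonds, plus one π bond: steric number 3 → sp2.
C9 — 3 σ bonds, plus one π bond. Steric number 3, so sp2.

C1 sp, C2 sp, C3 sp3, C4 sp2, C5 sp2, C6 sp2, C7 sp2, C8 sp2, C9 sp2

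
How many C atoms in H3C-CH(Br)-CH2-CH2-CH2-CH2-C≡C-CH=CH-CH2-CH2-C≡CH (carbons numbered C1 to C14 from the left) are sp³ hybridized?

8

C1: sp3 ✓
C2: sp3 ✓
C3: sp3 ✓
C4: sp3 ✓
C5: sp3 ✓
C6: sp3 ✓
C7: sp
C8: sp
C9: sp2
C10: sp2
C11: sp3 ✓
C12: sp3 ✓
C13: sp
C14: sp
C1, C2, C3, C4, C5, C6, C11, C12 → 8 sp3 carbons.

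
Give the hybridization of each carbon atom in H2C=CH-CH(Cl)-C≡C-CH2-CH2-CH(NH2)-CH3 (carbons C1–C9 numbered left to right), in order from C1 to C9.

C1 is sp2: 3 σ bonds, plus one π bond, 3 electron-density regions.
C2 — 3 σ bonds, plus one π bond. Steric number 3, so sp2.
C3 — 4 σ bonds. Steric number 4, so sp3.
C4 (2 σ bonds, plus two π bonds) has steric number 2: sp.
C5 is sp: 2 σ bonds, plus two π bonds, 2 electron-density regions.
C6: 4 σ bonds — 4 electron domains, sp3.
C7 has 4 σ bonds: steric number 4 → sp3.
C8 is sp3: 4 σ bonds, 4 electron-density regions.
C9: 4 σ bonds — 4 electron domains, sp3.

C1 sp2, C2 sp2, C3 sp3, C4 sp, C5 sp, C6 sp3, C7 sp3, C8 sp3, C9 sp3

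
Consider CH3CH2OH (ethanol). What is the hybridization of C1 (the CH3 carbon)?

C1 (the CH3 carbon) — 4 σ bonds. Steric number 4, so sp3.

sp³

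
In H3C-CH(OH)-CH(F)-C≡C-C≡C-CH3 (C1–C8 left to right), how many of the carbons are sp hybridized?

4

C1: sp3
C2: sp3
C3: sp3
C4: sp ✓
C5: sp ✓
C6: sp ✓
C7: sp ✓
C8: sp3
C4, C5, C6, C7 → 4 sp carbons.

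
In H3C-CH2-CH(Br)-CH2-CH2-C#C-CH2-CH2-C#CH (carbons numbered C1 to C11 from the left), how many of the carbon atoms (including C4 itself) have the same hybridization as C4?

7

C4 is sp3 (only σ bonds).
C1: sp3 ✓
C2: sp3 ✓
C3: sp3 ✓
C4: sp3 ✓
C5: sp3 ✓
C6: sp
C7: sp
C8: sp3 ✓
C9: sp3 ✓
C10: sp
C11: sp
7 carbons are sp3.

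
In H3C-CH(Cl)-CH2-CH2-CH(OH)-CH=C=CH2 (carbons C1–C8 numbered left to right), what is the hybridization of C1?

C1 has 4 σ bonds: steric number 4 → sp3.

sp^3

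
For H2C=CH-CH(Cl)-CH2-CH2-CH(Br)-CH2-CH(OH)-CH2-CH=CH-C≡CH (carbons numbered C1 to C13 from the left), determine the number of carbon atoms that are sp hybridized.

2

C1: sp2
C2: sp2
C3: sp3
C4: sp3
C5: sp3
C6: sp3
C7: sp3
C8: sp3
C9: sp3
C10: sp2
C11: sp2
C12: sp ✓
C13: sp ✓
C12, C13 → 2 sp carbons.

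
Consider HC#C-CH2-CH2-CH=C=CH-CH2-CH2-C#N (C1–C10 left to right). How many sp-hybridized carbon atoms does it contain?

C1: sp ✓
C2: sp ✓
C3: sp3
C4: sp3
C5: sp2
C6: sp ✓
C7: sp2
C8: sp3
C9: sp3
C10: sp ✓
C1, C2, C6, C10 → 4 sp carbons.

4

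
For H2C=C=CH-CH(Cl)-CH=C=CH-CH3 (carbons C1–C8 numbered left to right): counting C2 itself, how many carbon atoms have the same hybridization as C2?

C2 is sp (two π bonds).
C1: sp2
C2: sp ✓
C3: sp2
C4: sp3
C5: sp2
C6: sp ✓
C7: sp2
C8: sp3
2 carbons are sp.

2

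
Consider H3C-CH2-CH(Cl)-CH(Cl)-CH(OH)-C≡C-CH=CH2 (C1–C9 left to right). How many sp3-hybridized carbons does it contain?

5

C1: sp3 ✓
C2: sp3 ✓
C3: sp3 ✓
C4: sp3 ✓
C5: sp3 ✓
C6: sp
C7: sp
C8: sp2
C9: sp2
C1, C2, C3, C4, C5 → 5 sp3 carbons.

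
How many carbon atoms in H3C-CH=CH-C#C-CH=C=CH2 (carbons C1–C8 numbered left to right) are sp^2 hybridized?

4

C1: sp3
C2: sp2 ✓
C3: sp2 ✓
C4: sp
C5: sp
C6: sp2 ✓
C7: sp
C8: sp2 ✓
C2, C3, C6, C8 → 4 sp2 carbons.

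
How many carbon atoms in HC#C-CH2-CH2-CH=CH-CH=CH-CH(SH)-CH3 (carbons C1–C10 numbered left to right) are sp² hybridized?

C1: sp
C2: sp
C3: sp3
C4: sp3
C5: sp2 ✓
C6: sp2 ✓
C7: sp2 ✓
C8: sp2 ✓
C9: sp3
C10: sp3
C5, C6, C7, C8 → 4 sp2 carbons.

4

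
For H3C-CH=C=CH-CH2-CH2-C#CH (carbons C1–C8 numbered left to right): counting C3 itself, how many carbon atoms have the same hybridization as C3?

C3 is sp (two π bonds).
C1: sp3
C2: sp2
C3: sp ✓
C4: sp2
C5: sp3
C6: sp3
C7: sp ✓
C8: sp ✓
3 carbons are sp.

3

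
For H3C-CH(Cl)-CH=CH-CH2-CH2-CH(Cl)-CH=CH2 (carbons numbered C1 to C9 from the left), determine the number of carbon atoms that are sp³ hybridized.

C1: sp3 ✓
C2: sp3 ✓
C3: sp2
C4: sp2
C5: sp3 ✓
C6: sp3 ✓
C7: sp3 ✓
C8: sp2
C9: sp2
C1, C2, C5, C6, C7 → 5 sp3 carbons.

5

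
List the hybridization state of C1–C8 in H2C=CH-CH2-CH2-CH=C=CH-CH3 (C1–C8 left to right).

C1 has 3 σ bonds, plus one π bond: steric number 3 → sp2.
C2 is sp2: 3 σ bonds, plus one π bond, 3 electron-density regions.
C3 carries 4 σ bonds, giving a steric number of 4, so it is sp3.
C4 has 4 σ bonds: steric number 4 → sp3.
C5 has 3 σ bonds, plus one π bond: steric number 3 → sp2.
C6 has 2 σ bonds, plus two π bonds: steric number 2 → sp.
C7 has 3 σ bonds, plus one π bond: steric number 3 → sp2.
C8: 4 σ bonds; 4 regions of electron density → sp3.

C1 sp2, C2 sp2, C3 sp3, C4 sp3, C5 sp2, C6 sp, C7 sp2, C8 sp3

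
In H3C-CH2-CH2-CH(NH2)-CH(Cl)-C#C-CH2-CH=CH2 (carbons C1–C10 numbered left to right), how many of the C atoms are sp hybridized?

C1: sp3
C2: sp3
C3: sp3
C4: sp3
C5: sp3
C6: sp ✓
C7: sp ✓
C8: sp3
C9: sp2
C10: sp2
C6, C7 → 2 sp carbons.

2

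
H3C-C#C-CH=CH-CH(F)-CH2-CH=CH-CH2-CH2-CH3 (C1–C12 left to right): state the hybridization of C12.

sp³

C12 (4 σ bonds) has steric number 4: sp3.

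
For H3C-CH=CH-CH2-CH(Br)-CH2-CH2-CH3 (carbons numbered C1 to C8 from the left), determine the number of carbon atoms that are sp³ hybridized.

6

C1: sp3 ✓
C2: sp2
C3: sp2
C4: sp3 ✓
C5: sp3 ✓
C6: sp3 ✓
C7: sp3 ✓
C8: sp3 ✓
C1, C4, C5, C6, C7, C8 → 6 sp3 carbons.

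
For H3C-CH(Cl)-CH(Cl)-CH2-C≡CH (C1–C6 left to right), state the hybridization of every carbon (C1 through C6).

C1 sp3, C2 sp3, C3 sp3, C4 sp3, C5 sp, C6 sp

C1 is sp3: 4 σ bonds, 4 electron-density regions.
C2: 4 σ bonds — 4 electron domains, sp3.
C3 (4 σ bonds) has steric number 4: sp3.
C4: 4 σ bonds; 4 regions of electron density → sp3.
C5: 2 σ bonds, plus two π bonds — 2 electron domains, sp.
C6 has 2 σ bonds, plus two π bonds: steric number 2 → sp.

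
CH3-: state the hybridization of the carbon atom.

sp3

Three σ bonds + one lone pair = steric number 4 → sp3, pyramidal.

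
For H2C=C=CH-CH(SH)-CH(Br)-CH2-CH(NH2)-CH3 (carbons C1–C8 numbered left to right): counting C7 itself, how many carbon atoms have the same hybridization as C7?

C7 is sp3 (only σ bonds).
C1: sp2
C2: sp
C3: sp2
C4: sp3 ✓
C5: sp3 ✓
C6: sp3 ✓
C7: sp3 ✓
C8: sp3 ✓
5 carbons are sp3.

5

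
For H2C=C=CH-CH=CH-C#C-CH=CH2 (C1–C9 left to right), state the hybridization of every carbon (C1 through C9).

C1 sp2, C2 sp, C3 sp2, C4 sp2, C5 sp2, C6 sp, C7 sp, C8 sp2, C9 sp2

C1 — 3 σ bonds, plus one π bond. Steric number 3, so sp2.
C2 (2 σ bonds, plus two π bonds) has steric number 2: sp.
C3: 3 σ bonds, plus one π bond; 3 regions of electron density → sp2.
C4 (3 σ bonds, plus one π bond) has steric number 3: sp2.
C5 has 3 σ bonds, plus one π bond: steric number 3 → sp2.
C6: 2 σ bonds, plus two π bonds — 2 electron domains, sp.
C7: 2 σ bonds, plus two π bonds; 2 regions of electron density → sp.
C8 — 3 σ bonds, plus one π bond. Steric number 3, so sp2.
C9 has 3 σ bonds, plus one π bond: steric number 3 → sp2.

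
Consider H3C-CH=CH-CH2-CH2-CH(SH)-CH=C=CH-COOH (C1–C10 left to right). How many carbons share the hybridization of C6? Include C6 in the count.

4

C6 is sp3 (only σ bonds).
C1: sp3 ✓
C2: sp2
C3: sp2
C4: sp3 ✓
C5: sp3 ✓
C6: sp3 ✓
C7: sp2
C8: sp
C9: sp2
C10: sp2
4 carbons are sp3.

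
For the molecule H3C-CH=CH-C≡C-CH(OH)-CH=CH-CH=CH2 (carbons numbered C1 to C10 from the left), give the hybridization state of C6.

sp^3

C6 (4 σ bonds) has steric number 4: sp3.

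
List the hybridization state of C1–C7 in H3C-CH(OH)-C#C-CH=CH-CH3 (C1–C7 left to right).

C1 sp3, C2 sp3, C3 sp, C4 sp, C5 sp2, C6 sp2, C7 sp3

C1 is sp3: 4 σ bonds, 4 electron-density regions.
C2: 4 σ bonds; 4 regions of electron density → sp3.
C3: 2 σ bonds, plus two π bonds — 2 electron domains, sp.
C4 — 2 σ bonds, plus two π bonds. Steric number 2, so sp.
C5: 3 σ bonds, plus one π bond; 3 regions of electron density → sp2.
C6 (3 σ bonds, plus one π bond) has steric number 3: sp2.
C7 is sp3: 4 σ bonds, 4 electron-density regions.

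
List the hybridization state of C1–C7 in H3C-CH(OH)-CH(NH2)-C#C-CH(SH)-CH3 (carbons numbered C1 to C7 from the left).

C1 sp3, C2 sp3, C3 sp3, C4 sp, C5 sp, C6 sp3, C7 sp3

C1: 4 σ bonds; 4 regions of electron density → sp3.
C2 carries 4 σ bonds, giving a steric number of 4, so it is sp3.
C3: 4 σ bonds — 4 electron domains, sp3.
C4 — 2 σ bonds, plus two π bonds. Steric number 2, so sp.
C5: 2 σ bonds, plus two π bonds — 2 electron domains, sp.
C6 carries 4 σ bonds, giving a steric number of 4, so it is sp3.
C7 carries 4 σ bonds, giving a steric number of 4, so it is sp3.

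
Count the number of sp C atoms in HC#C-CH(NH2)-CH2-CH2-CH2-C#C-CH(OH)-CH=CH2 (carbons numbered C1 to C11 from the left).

C1: sp ✓
C2: sp ✓
C3: sp3
C4: sp3
C5: sp3
C6: sp3
C7: sp ✓
C8: sp ✓
C9: sp3
C10: sp2
C11: sp2
C1, C2, C7, C8 → 4 sp carbons.

4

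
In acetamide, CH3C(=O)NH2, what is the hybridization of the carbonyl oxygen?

The carbonyl oxygen has 1 σ bond and 2 lone pairs, plus one π bond: steric number 3 → sp2.

sp^2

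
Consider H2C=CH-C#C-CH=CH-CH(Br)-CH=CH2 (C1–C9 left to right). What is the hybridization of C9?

sp^2

C9 (3 σ bonds, plus one π bond) has steric number 3: sp2.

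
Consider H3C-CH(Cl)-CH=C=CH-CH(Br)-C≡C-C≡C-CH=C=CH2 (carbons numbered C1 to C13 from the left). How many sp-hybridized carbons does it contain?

6

C1: sp3
C2: sp3
C3: sp2
C4: sp ✓
C5: sp2
C6: sp3
C7: sp ✓
C8: sp ✓
C9: sp ✓
C10: sp ✓
C11: sp2
C12: sp ✓
C13: sp2
C4, C7, C8, C9, C10, C12 → 6 sp carbons.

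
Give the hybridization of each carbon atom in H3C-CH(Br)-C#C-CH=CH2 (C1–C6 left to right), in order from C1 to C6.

C1 sp3, C2 sp3, C3 sp, C4 sp, C5 sp2, C6 sp2

C1: 4 σ bonds — 4 electron domains, sp3.
C2: 4 σ bonds — 4 electron domains, sp3.
C3 — 2 σ bonds, plus two π bonds. Steric number 2, so sp.
C4 is sp: 2 σ bonds, plus two π bonds, 2 electron-density regions.
C5 has 3 σ bonds, plus one π bond: steric number 3 → sp2.
C6 — 3 σ bonds, plus one π bond. Steric number 3, so sp2.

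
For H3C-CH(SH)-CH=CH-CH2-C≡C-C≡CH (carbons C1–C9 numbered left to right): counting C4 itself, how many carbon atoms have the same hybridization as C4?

C4 is sp2 (one π bond).
C1: sp3
C2: sp3
C3: sp2 ✓
C4: sp2 ✓
C5: sp3
C6: sp
C7: sp
C8: sp
C9: sp
2 carbons are sp2.

2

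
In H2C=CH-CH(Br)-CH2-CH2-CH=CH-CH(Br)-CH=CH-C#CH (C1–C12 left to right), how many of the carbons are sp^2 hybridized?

6

C1: sp2 ✓
C2: sp2 ✓
C3: sp3
C4: sp3
C5: sp3
C6: sp2 ✓
C7: sp2 ✓
C8: sp3
C9: sp2 ✓
C10: sp2 ✓
C11: sp
C12: sp
C1, C2, C6, C7, C9, C10 → 6 sp2 carbons.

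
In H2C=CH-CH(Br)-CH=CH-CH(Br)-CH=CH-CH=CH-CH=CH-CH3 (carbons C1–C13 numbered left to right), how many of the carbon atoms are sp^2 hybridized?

10

C1: sp2 ✓
C2: sp2 ✓
C3: sp3
C4: sp2 ✓
C5: sp2 ✓
C6: sp3
C7: sp2 ✓
C8: sp2 ✓
C9: sp2 ✓
C10: sp2 ✓
C11: sp2 ✓
C12: sp2 ✓
C13: sp3
C1, C2, C4, C5, C7, C8, C9, C10, C11, C12 → 10 sp2 carbons.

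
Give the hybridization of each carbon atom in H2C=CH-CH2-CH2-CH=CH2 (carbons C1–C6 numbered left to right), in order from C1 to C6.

C1 is sp2: 3 σ bonds, plus one π bond, 3 electron-density regions.
C2 is sp2: 3 σ bonds, plus one π bond, 3 electron-density regions.
C3 — 4 σ bonds. Steric number 4, so sp3.
C4 has 4 σ bonds: steric number 4 → sp3.
C5 — 3 σ bonds, plus one π bond. Steric number 3, so sp2.
C6 has 3 σ bonds, plus one π bond: steric number 3 → sp2.

C1 sp2, C2 sp2, C3 sp3, C4 sp3, C5 sp2, C6 sp2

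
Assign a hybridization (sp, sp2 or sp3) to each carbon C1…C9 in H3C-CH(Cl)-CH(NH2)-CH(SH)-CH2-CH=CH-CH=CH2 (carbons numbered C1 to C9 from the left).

C1 sp3, C2 sp3, C3 sp3, C4 sp3, C5 sp3, C6 sp2, C7 sp2, C8 sp2, C9 sp2

C1 (4 σ bonds) has steric number 4: sp3.
C2 (4 σ bonds) has steric number 4: sp3.
C3: 4 σ bonds; 4 regions of electron density → sp3.
C4 has 4 σ bonds: steric number 4 → sp3.
C5 — 4 σ bonds. Steric number 4, so sp3.
C6: 3 σ bonds, plus one π bond; 3 regions of electron density → sp2.
C7 has 3 σ bonds, plus one π bond: steric number 3 → sp2.
C8 carries 3 σ bonds, plus one π bond, giving a steric number of 3, so it is sp2.
C9: 3 σ bonds, plus one π bond — 3 electron domains, sp2.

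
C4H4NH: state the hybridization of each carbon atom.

Each carbon atom is sp2: 3 σ bonds, plus one π bond, 3 electron-density regions.

sp2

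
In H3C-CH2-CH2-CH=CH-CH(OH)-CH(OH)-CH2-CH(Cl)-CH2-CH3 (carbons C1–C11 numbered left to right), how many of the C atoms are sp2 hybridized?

C1: sp3
C2: sp3
C3: sp3
C4: sp2 ✓
C5: sp2 ✓
C6: sp3
C7: sp3
C8: sp3
C9: sp3
C10: sp3
C11: sp3
C4, C5 → 2 sp2 carbons.

2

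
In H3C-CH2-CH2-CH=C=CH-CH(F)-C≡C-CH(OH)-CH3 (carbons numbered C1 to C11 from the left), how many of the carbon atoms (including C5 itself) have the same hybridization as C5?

C5 is sp (two π bonds).
C1: sp3
C2: sp3
C3: sp3
C4: sp2
C5: sp ✓
C6: sp2
C7: sp3
C8: sp ✓
C9: sp ✓
C10: sp3
C11: sp3
3 carbons are sp.

3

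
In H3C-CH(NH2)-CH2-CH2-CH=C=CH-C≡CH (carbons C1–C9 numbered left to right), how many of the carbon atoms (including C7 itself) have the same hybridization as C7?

2

C7 is sp2 (one π bond).
C1: sp3
C2: sp3
C3: sp3
C4: sp3
C5: sp2 ✓
C6: sp
C7: sp2 ✓
C8: sp
C9: sp
2 carbons are sp2.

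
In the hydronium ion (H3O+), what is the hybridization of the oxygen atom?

Three σ bonds + one lone pair = steric number 4 → sp3.

sp^3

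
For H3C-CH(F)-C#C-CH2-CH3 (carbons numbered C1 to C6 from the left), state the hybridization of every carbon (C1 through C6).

C1 sp3, C2 sp3, C3 sp, C4 sp, C5 sp3, C6 sp3

C1 — 4 σ bonds. Steric number 4, so sp3.
C2 is sp3: 4 σ bonds, 4 electron-density regions.
C3 (2 σ bonds, plus two π bonds) has steric number 2: sp.
C4 (2 σ bonds, plus two π bonds) has steric number 2: sp.
C5 is sp3: 4 σ bonds, 4 electron-density regions.
C6 is sp3: 4 σ bonds, 4 electron-density regions.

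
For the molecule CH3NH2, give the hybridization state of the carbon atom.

The carbon atom carries 4 σ bonds, giving a steric number of 4, so it is sp3.

sp^3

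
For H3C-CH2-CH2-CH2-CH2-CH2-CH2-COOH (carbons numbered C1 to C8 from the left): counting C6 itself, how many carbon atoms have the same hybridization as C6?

C6 is sp3 (only σ bonds).
C1: sp3 ✓
C2: sp3 ✓
C3: sp3 ✓
C4: sp3 ✓
C5: sp3 ✓
C6: sp3 ✓
C7: sp3 ✓
C8: sp2
7 carbons are sp3.

7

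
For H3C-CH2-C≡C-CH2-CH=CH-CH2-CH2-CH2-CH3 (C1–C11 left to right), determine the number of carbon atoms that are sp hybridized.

2

C1: sp3
C2: sp3
C3: sp ✓
C4: sp ✓
C5: sp3
C6: sp2
C7: sp2
C8: sp3
C9: sp3
C10: sp3
C11: sp3
C3, C4 → 2 sp carbons.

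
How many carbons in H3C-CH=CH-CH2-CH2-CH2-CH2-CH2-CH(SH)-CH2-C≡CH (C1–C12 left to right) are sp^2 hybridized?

2

C1: sp3
C2: sp2 ✓
C3: sp2 ✓
C4: sp3
C5: sp3
C6: sp3
C7: sp3
C8: sp3
C9: sp3
C10: sp3
C11: sp
C12: sp
C2, C3 → 2 sp2 carbons.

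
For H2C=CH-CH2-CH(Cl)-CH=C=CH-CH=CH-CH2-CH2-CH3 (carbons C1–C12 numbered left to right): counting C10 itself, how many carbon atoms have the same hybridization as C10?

C10 is sp3 (only σ bonds).
C1: sp2
C2: sp2
C3: sp3 ✓
C4: sp3 ✓
C5: sp2
C6: sp
C7: sp2
C8: sp2
C9: sp2
C10: sp3 ✓
C11: sp3 ✓
C12: sp3 ✓
5 carbons are sp3.

5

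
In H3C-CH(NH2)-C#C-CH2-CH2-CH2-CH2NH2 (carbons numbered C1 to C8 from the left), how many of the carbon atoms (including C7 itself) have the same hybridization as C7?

C7 is sp3 (only σ bonds).
C1: sp3 ✓
C2: sp3 ✓
C3: sp
C4: sp
C5: sp3 ✓
C6: sp3 ✓
C7: sp3 ✓
C8: sp3 ✓
6 carbons are sp3.

6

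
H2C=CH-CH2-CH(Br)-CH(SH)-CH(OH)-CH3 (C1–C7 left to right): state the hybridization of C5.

sp³

C5: 4 σ bonds; 4 regions of electron density → sp3.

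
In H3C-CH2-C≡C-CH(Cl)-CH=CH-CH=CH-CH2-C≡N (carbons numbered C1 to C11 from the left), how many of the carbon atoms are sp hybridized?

C1: sp3
C2: sp3
C3: sp ✓
C4: sp ✓
C5: sp3
C6: sp2
C7: sp2
C8: sp2
C9: sp2
C10: sp3
C11: sp ✓
C3, C4, C11 → 3 sp carbons.

3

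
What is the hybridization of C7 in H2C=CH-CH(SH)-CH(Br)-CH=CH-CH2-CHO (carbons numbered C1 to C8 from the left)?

sp^3

C7: 4 σ bonds — 4 electron domains, sp3.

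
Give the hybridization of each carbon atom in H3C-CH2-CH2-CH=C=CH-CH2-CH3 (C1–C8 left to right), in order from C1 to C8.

C1 sp3, C2 sp3, C3 sp3, C4 sp2, C5 sp, C6 sp2, C7 sp3, C8 sp3

C1 is sp3: 4 σ bonds, 4 electron-density regions.
C2: 4 σ bonds — 4 electron domains, sp3.
C3 (4 σ bonds) has steric number 4: sp3.
C4: 3 σ bonds, plus one π bond — 3 electron domains, sp2.
C5: 2 σ bonds, plus two π bonds — 2 electron domains, sp.
C6 — 3 σ bonds, plus one π bond. Steric number 3, so sp2.
C7 — 4 σ bonds. Steric number 4, so sp3.
C8 is sp3: 4 σ bonds, 4 electron-density regions.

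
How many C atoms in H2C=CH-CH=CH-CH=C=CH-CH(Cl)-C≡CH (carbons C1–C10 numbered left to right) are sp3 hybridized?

C1: sp2
C2: sp2
C3: sp2
C4: sp2
C5: sp2
C6: sp
C7: sp2
C8: sp3 ✓
C9: sp
C10: sp
C8 → 1 sp3 carbon.

1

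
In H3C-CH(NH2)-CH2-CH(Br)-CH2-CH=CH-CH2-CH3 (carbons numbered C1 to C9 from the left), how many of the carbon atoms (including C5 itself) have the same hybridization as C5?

C5 is sp3 (only σ bonds).
C1: sp3 ✓
C2: sp3 ✓
C3: sp3 ✓
C4: sp3 ✓
C5: sp3 ✓
C6: sp2
C7: sp2
C8: sp3 ✓
C9: sp3 ✓
7 carbons are sp3.

7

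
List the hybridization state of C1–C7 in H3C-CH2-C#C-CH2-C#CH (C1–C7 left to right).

C1: 4 σ bonds; 4 regions of electron density → sp3.
C2 has 4 σ bonds: steric number 4 → sp3.
C3 — 2 σ bonds, plus two π bonds. Steric number 2, so sp.
C4 carries 2 σ bonds, plus two π bonds, giving a steric number of 2, so it is sp.
C5 carries 4 σ bonds, giving a steric number of 4, so it is sp3.
C6: 2 σ bonds, plus two π bonds; 2 regions of electron density → sp.
C7 (2 σ bonds, plus two π bonds) has steric number 2: sp.

C1 sp3, C2 sp3, C3 sp, C4 sp, C5 sp3, C6 sp, C7 sp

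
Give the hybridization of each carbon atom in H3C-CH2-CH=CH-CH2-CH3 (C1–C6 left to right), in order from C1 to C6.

C1: 4 σ bonds; 4 regions of electron density → sp3.
C2: 4 σ bonds — 4 electron domains, sp3.
C3: 3 σ bonds, plus one π bond — 3 electron domains, sp2.
C4 has 3 σ bonds, plus one π bond: steric number 3 → sp2.
C5 has 4 σ bonds: steric number 4 → sp3.
C6: 4 σ bonds; 4 regions of electron density → sp3.

C1 sp3, C2 sp3, C3 sp2, C4 sp2, C5 sp3, C6 sp3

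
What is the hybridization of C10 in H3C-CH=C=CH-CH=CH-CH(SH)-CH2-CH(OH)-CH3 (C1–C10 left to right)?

sp3

C10 has 4 σ bonds: steric number 4 → sp3.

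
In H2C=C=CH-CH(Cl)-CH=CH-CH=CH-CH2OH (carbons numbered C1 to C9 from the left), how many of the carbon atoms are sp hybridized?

C1: sp2
C2: sp ✓
C3: sp2
C4: sp3
C5: sp2
C6: sp2
C7: sp2
C8: sp2
C9: sp3
C2 → 1 sp carbon.

1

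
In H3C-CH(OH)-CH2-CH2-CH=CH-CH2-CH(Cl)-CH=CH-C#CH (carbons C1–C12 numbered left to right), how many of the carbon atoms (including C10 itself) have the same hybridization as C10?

C10 is sp2 (one π bond).
C1: sp3
C2: sp3
C3: sp3
C4: sp3
C5: sp2 ✓
C6: sp2 ✓
C7: sp3
C8: sp3
C9: sp2 ✓
C10: sp2 ✓
C11: sp
C12: sp
4 carbons are sp2.

4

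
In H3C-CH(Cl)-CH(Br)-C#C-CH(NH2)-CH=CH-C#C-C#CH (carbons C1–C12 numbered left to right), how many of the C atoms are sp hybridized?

C1: sp3
C2: sp3
C3: sp3
C4: sp ✓
C5: sp ✓
C6: sp3
C7: sp2
C8: sp2
C9: sp ✓
C10: sp ✓
C11: sp ✓
C12: sp ✓
C4, C5, C9, C10, C11, C12 → 6 sp carbons.

6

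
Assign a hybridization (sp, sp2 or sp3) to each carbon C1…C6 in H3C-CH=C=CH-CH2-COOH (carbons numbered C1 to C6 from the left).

C1: 4 σ bonds — 4 electron domains, sp3.
C2 — 3 σ bonds, plus one π bond. Steric number 3, so sp2.
C3 (2 σ bonds, plus two π bonds) has steric number 2: sp.
C4: 3 σ bonds, plus one π bond — 3 electron domains, sp2.
C5: 4 σ bonds — 4 electron domains, sp3.
C6: 3 σ bonds, plus one π bond; 3 regions of electron density → sp2.

C1 sp3, C2 sp2, C3 sp, C4 sp2, C5 sp3, C6 sp2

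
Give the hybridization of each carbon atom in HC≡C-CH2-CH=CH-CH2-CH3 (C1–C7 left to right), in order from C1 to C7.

C1 carries 2 σ bonds, plus two π bonds, giving a steric number of 2, so it is sp.
C2: 2 σ bonds, plus two π bonds; 2 regions of electron density → sp.
C3: 4 σ bonds; 4 regions of electron density → sp3.
C4: 3 σ bonds, plus one π bond — 3 electron domains, sp2.
C5: 3 σ bonds, plus one π bond — 3 electron domains, sp2.
C6 carries 4 σ bonds, giving a steric number of 4, so it is sp3.
C7: 4 σ bonds; 4 regions of electron density → sp3.

C1 sp, C2 sp, C3 sp3, C4 sp2, C5 sp2, C6 sp3, C7 sp3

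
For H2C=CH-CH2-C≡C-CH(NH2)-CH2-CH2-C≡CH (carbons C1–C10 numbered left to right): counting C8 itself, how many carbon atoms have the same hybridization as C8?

4

C8 is sp3 (only σ bonds).
C1: sp2
C2: sp2
C3: sp3 ✓
C4: sp
C5: sp
C6: sp3 ✓
C7: sp3 ✓
C8: sp3 ✓
C9: sp
C10: sp
4 carbons are sp3.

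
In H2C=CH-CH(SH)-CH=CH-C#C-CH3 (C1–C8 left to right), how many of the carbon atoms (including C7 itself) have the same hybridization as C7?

2

C7 is sp (two π bonds).
C1: sp2
C2: sp2
C3: sp3
C4: sp2
C5: sp2
C6: sp ✓
C7: sp ✓
C8: sp3
2 carbons are sp.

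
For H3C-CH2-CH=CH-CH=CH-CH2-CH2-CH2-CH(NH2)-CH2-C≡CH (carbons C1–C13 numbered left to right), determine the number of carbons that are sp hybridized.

C1: sp3
C2: sp3
C3: sp2
C4: sp2
C5: sp2
C6: sp2
C7: sp3
C8: sp3
C9: sp3
C10: sp3
C11: sp3
C12: sp ✓
C13: sp ✓
C12, C13 → 2 sp carbons.

2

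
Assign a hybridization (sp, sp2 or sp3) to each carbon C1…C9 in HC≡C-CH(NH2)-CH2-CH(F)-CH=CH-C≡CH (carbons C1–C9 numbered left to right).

C1 has 2 σ bonds, plus two π bonds: steric number 2 → sp.
C2 (2 σ bonds, plus two π bonds) has steric number 2: sp.
C3: 4 σ bonds; 4 regions of electron density → sp3.
C4 — 4 σ bonds. Steric number 4, so sp3.
C5 — 4 σ bonds. Steric number 4, so sp3.
C6 has 3 σ bonds, plus one π bond: steric number 3 → sp2.
C7: 3 σ bonds, plus one π bond — 3 electron domains, sp2.
C8: 2 σ bonds, plus two π bonds — 2 electron domains, sp.
C9: 2 σ bonds, plus two π bonds; 2 regions of electron density → sp.

C1 sp, C2 sp, C3 sp3, C4 sp3, C5 sp3, C6 sp2, C7 sp2, C8 sp, C9 sp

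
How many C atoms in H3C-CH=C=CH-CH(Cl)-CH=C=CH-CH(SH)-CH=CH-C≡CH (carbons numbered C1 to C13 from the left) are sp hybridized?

4

C1: sp3
C2: sp2
C3: sp ✓
C4: sp2
C5: sp3
C6: sp2
C7: sp ✓
C8: sp2
C9: sp3
C10: sp2
C11: sp2
C12: sp ✓
C13: sp ✓
C3, C7, C12, C13 → 4 sp carbons.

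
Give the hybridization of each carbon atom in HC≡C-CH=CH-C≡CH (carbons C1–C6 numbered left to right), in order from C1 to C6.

C1 has 2 σ bonds, plus two π bonds: steric number 2 → sp.
C2 (2 σ bonds, plus two π bonds) has steric number 2: sp.
C3: 3 σ bonds, plus one π bond; 3 regions of electron density → sp2.
C4: 3 σ bonds, plus one π bond — 3 electron domains, sp2.
C5 — 2 σ bonds, plus two π bonds. Steric number 2, so sp.
C6 (2 σ bonds, plus two π bonds) has steric number 2: sp.

C1 sp, C2 sp, C3 sp2, C4 sp2, C5 sp, C6 sp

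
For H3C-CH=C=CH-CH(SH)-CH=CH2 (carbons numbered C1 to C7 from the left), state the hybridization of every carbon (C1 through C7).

C1 sp3, C2 sp2, C3 sp, C4 sp2, C5 sp3, C6 sp2, C7 sp2

C1 is sp3: 4 σ bonds, 4 electron-density regions.
C2 — 3 σ bonds, plus one π bond. Steric number 3, so sp2.
C3 has 2 σ bonds, plus two π bonds: steric number 2 → sp.
C4: 3 σ bonds, plus one π bond; 3 regions of electron density → sp2.
C5 is sp3: 4 σ bonds, 4 electron-density regions.
C6 (3 σ bonds, plus one π bond) has steric number 3: sp2.
C7: 3 σ bonds, plus one π bond — 3 electron domains, sp2.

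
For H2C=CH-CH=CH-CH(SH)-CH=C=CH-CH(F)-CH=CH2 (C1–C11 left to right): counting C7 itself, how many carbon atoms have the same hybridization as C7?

C7 is sp (two π bonds).
C1: sp2
C2: sp2
C3: sp2
C4: sp2
C5: sp3
C6: sp2
C7: sp ✓
C8: sp2
C9: sp3
C10: sp2
C11: sp2
1 carbon is sp.

1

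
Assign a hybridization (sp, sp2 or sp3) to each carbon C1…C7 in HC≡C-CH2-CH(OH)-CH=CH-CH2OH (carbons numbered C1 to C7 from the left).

C1 sp, C2 sp, C3 sp3, C4 sp3, C5 sp2, C6 sp2, C7 sp3

C1 — 2 σ bonds, plus two π bonds. Steric number 2, so sp.
C2 carries 2 σ bonds, plus two π bonds, giving a steric number of 2, so it is sp.
C3: 4 σ bonds — 4 electron domains, sp3.
C4: 4 σ bonds — 4 electron domains, sp3.
C5 is sp2: 3 σ bonds, plus one π bond, 3 electron-density regions.
C6: 3 σ bonds, plus one π bond; 3 regions of electron density → sp2.
C7 has 4 σ bonds: steric number 4 → sp3.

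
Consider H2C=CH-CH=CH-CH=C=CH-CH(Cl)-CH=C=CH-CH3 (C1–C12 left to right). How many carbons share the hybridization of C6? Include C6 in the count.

C6 is sp (two π bonds).
C1: sp2
C2: sp2
C3: sp2
C4: sp2
C5: sp2
C6: sp ✓
C7: sp2
C8: sp3
C9: sp2
C10: sp ✓
C11: sp2
C12: sp3
2 carbons are sp.

2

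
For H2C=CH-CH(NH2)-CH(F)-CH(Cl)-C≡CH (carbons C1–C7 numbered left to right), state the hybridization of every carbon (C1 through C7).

C1 sp2, C2 sp2, C3 sp3, C4 sp3, C5 sp3, C6 sp, C7 sp

C1 carries 3 σ bonds, plus one π bond, giving a steric number of 3, so it is sp2.
C2 (3 σ bonds, plus one π bond) has steric number 3: sp2.
C3 carries 4 σ bonds, giving a steric number of 4, so it is sp3.
C4: 4 σ bonds; 4 regions of electron density → sp3.
C5 has 4 σ bonds: steric number 4 → sp3.
C6 — 2 σ bonds, plus two π bonds. Steric number 2, so sp.
C7 is sp: 2 σ bonds, plus two π bonds, 2 electron-density regions.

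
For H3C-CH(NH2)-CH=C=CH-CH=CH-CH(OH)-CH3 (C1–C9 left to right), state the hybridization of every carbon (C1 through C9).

C1 is sp3: 4 σ bonds, 4 electron-density regions.
C2 (4 σ bonds) has steric number 4: sp3.
C3: 3 σ bonds, plus one π bond — 3 electron domains, sp2.
C4 carries 2 σ bonds, plus two π bonds, giving a steric number of 2, so it is sp.
C5 — 3 σ bonds, plus one π bond. Steric number 3, so sp2.
C6 is sp2: 3 σ bonds, plus one π bond, 3 electron-density regions.
C7 has 3 σ bonds, plus one π bond: steric number 3 → sp2.
C8 carries 4 σ bonds, giving a steric number of 4, so it is sp3.
C9: 4 σ bonds — 4 electron domains, sp3.

C1 sp3, C2 sp3, C3 sp2, C4 sp, C5 sp2, C6 sp2, C7 sp2, C8 sp3, C9 sp3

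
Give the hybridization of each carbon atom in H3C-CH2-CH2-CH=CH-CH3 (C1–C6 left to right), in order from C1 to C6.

C1 has 4 σ bonds: steric number 4 → sp3.
C2: 4 σ bonds; 4 regions of electron density → sp3.
C3 carries 4 σ bonds, giving a steric number of 4, so it is sp3.
C4: 3 σ bonds, plus one π bond; 3 regions of electron density → sp2.
C5 — 3 σ bonds, plus one π bond. Steric number 3, so sp2.
C6 is sp3: 4 σ bonds, 4 electron-density regions.

C1 sp3, C2 sp3, C3 sp3, C4 sp2, C5 sp2, C6 sp3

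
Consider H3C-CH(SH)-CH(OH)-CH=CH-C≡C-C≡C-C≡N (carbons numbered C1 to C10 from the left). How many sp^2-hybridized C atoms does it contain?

C1: sp3
C2: sp3
C3: sp3
C4: sp2 ✓
C5: sp2 ✓
C6: sp
C7: sp
C8: sp
C9: sp
C10: sp
C4, C5 → 2 sp2 carbons.

2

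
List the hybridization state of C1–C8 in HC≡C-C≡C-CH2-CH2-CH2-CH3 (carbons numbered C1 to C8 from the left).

C1: 2 σ bonds, plus two π bonds; 2 regions of electron density → sp.
C2 is sp: 2 σ bonds, plus two π bonds, 2 electron-density regions.
C3: 2 σ bonds, plus two π bonds; 2 regions of electron density → sp.
C4: 2 σ bonds, plus two π bonds — 2 electron domains, sp.
C5 — 4 σ bonds. Steric number 4, so sp3.
C6: 4 σ bonds — 4 electron domains, sp3.
C7 (4 σ bonds) has steric number 4: sp3.
C8 has 4 σ bonds: steric number 4 → sp3.

C1 sp, C2 sp, C3 sp, C4 sp, C5 sp3, C6 sp3, C7 sp3, C8 sp3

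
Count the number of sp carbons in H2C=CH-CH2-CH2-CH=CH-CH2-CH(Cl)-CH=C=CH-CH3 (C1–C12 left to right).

1

C1: sp2
C2: sp2
C3: sp3
C4: sp3
C5: sp2
C6: sp2
C7: sp3
C8: sp3
C9: sp2
C10: sp ✓
C11: sp2
C12: sp3
C10 → 1 sp carbon.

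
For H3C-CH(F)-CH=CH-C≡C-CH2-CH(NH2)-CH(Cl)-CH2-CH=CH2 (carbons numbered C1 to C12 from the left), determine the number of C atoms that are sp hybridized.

C1: sp3
C2: sp3
C3: sp2
C4: sp2
C5: sp ✓
C6: sp ✓
C7: sp3
C8: sp3
C9: sp3
C10: sp3
C11: sp2
C12: sp2
C5, C6 → 2 sp carbons.

2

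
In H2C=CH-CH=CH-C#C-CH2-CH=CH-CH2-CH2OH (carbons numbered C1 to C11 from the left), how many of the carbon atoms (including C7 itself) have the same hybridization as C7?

C7 is sp3 (only σ bonds).
C1: sp2
C2: sp2
C3: sp2
C4: sp2
C5: sp
C6: sp
C7: sp3 ✓
C8: sp2
C9: sp2
C10: sp3 ✓
C11: sp3 ✓
3 carbons are sp3.

3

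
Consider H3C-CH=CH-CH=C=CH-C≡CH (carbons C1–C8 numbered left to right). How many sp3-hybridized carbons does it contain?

1

C1: sp3 ✓
C2: sp2
C3: sp2
C4: sp2
C5: sp
C6: sp2
C7: sp
C8: sp
C1 → 1 sp3 carbon.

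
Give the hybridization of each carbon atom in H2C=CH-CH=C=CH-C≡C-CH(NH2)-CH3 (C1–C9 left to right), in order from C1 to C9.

C1 has 3 σ bonds, plus one π bond: steric number 3 → sp2.
C2: 3 σ bonds, plus one π bond; 3 regions of electron density → sp2.
C3 carries 3 σ bonds, plus one π bond, giving a steric number of 3, so it is sp2.
C4: 2 σ bonds, plus two π bonds — 2 electron domains, sp.
C5 (3 σ bonds, plus one π bond) has steric number 3: sp2.
C6 — 2 σ bonds, plus two π bonds. Steric number 2, so sp.
C7 — 2 σ bonds, plus two π bonds. Steric number 2, so sp.
C8 — 4 σ bonds. Steric number 4, so sp3.
C9 is sp3: 4 σ bonds, 4 electron-density regions.

C1 sp2, C2 sp2, C3 sp2, C4 sp, C5 sp2, C6 sp, C7 sp, C8 sp3, C9 sp3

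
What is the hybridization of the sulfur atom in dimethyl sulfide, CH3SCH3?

The sulfur atom has 2 σ bonds and 2 lone pairs: steric number 4 → sp3.

sp^3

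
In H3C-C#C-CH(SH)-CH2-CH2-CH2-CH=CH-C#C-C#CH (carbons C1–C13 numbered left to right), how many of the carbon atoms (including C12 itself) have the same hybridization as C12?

C12 is sp (two π bonds).
C1: sp3
C2: sp ✓
C3: sp ✓
C4: sp3
C5: sp3
C6: sp3
C7: sp3
C8: sp2
C9: sp2
C10: sp ✓
C11: sp ✓
C12: sp ✓
C13: sp ✓
6 carbons are sp.

6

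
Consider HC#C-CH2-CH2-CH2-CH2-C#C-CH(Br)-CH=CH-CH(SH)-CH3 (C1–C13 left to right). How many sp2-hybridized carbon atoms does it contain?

2

C1: sp
C2: sp
C3: sp3
C4: sp3
C5: sp3
C6: sp3
C7: sp
C8: sp
C9: sp3
C10: sp2 ✓
C11: sp2 ✓
C12: sp3
C13: sp3
C10, C11 → 2 sp2 carbons.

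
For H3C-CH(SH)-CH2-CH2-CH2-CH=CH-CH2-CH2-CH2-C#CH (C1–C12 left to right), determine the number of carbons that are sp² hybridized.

2

C1: sp3
C2: sp3
C3: sp3
C4: sp3
C5: sp3
C6: sp2 ✓
C7: sp2 ✓
C8: sp3
C9: sp3
C10: sp3
C11: sp
C12: sp
C6, C7 → 2 sp2 carbons.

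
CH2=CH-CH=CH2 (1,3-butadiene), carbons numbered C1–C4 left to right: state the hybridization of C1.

C1 has 3 σ bonds, plus one π bond: steric number 3 → sp2.

sp2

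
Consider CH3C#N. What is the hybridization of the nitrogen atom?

sp

N has one σ bond and one lone pair: steric number 2 → sp.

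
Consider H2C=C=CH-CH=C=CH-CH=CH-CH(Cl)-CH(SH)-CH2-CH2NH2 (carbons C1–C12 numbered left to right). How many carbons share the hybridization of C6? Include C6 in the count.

6

C6 is sp2 (one π bond).
C1: sp2 ✓
C2: sp
C3: sp2 ✓
C4: sp2 ✓
C5: sp
C6: sp2 ✓
C7: sp2 ✓
C8: sp2 ✓
C9: sp3
C10: sp3
C11: sp3
C12: sp3
6 carbons are sp2.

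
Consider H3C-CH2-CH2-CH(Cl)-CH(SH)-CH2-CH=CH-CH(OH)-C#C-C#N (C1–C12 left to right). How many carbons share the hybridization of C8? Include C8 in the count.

C8 is sp2 (one π bond).
C1: sp3
C2: sp3
C3: sp3
C4: sp3
C5: sp3
C6: sp3
C7: sp2 ✓
C8: sp2 ✓
C9: sp3
C10: sp
C11: sp
C12: sp
2 carbons are sp2.

2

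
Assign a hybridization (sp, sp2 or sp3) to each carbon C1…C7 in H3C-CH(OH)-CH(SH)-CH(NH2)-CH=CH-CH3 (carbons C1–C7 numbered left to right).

C1 sp3, C2 sp3, C3 sp3, C4 sp3, C5 sp2, C6 sp2, C7 sp3

C1 (4 σ bonds) has steric number 4: sp3.
C2: 4 σ bonds; 4 regions of electron density → sp3.
C3 is sp3: 4 σ bonds, 4 electron-density regions.
C4 — 4 σ bonds. Steric number 4, so sp3.
C5: 3 σ bonds, plus one π bond; 3 regions of electron density → sp2.
C6 is sp2: 3 σ bonds, plus one π bond, 3 electron-density regions.
C7 is sp3: 4 σ bonds, 4 electron-density regions.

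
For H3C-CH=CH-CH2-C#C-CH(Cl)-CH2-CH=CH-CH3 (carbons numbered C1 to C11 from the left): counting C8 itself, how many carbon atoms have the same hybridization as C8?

5

C8 is sp3 (only σ bonds).
C1: sp3 ✓
C2: sp2
C3: sp2
C4: sp3 ✓
C5: sp
C6: sp
C7: sp3 ✓
C8: sp3 ✓
C9: sp2
C10: sp2
C11: sp3 ✓
5 carbons are sp3.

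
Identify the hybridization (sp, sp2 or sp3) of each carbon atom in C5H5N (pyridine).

sp^2

Each carbon atom has 3 σ bonds, plus one π bond: steric number 3 → sp2.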